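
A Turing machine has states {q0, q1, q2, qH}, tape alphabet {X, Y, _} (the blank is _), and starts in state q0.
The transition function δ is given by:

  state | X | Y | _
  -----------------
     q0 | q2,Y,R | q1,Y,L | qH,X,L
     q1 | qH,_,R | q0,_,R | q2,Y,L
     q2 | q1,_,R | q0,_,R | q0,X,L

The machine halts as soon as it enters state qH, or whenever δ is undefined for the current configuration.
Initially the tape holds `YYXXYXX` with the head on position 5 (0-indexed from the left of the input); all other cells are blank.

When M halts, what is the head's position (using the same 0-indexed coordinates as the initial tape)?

q0 | ___YYXXY[X]X_   read X → write Y, move R, go to q2
q2 | ___YYXXYY[X]_   read X → write _, move R, go to q1
q1 | ___YYXXYY_[_]   read _ → write Y, move L, go to q2
q2 | ___YYXXYY[_]Y   read _ → write X, move L, go to q0
q0 | ___YYXXY[Y]XY   read Y → write Y, move L, go to q1
q1 | ___YYXX[Y]YXY   read Y → write _, move R, go to q0
q0 | ___YYXX_[Y]XY   read Y → write Y, move L, go to q1
q1 | ___YYXX[_]YXY   read _ → write Y, move L, go to q2
q2 | ___YYX[X]YYXY   read X → write _, move R, go to q1
q1 | ___YYX_[Y]YXY   read Y → write _, move R, go to q0
q0 | ___YYX__[Y]XY   read Y → write Y, move L, go to q1
q1 | ___YYX_[_]YXY   read _ → write Y, move L, go to q2
q2 | ___YYX[_]YYXY   read _ → write X, move L, go to q0
q0 | ___YY[X]XYYXY   read X → write Y, move R, go to q2
q2 | ___YYY[X]YYXY   read X → write _, move R, go to q1
q1 | ___YYY_[Y]YXY   read Y → write _, move R, go to q0
q0 | ___YYY__[Y]XY   read Y → write Y, move L, go to q1
q1 | ___YYY_[_]YXY   read _ → write Y, move L, go to q2
q2 | ___YYY[_]YYXY   read _ → write X, move L, go to q0
q0 | ___YY[Y]XYYXY   read Y → write Y, move L, go to q1
q1 | ___Y[Y]YXYYXY   read Y → write _, move R, go to q0
q0 | ___Y_[Y]XYYXY   read Y → write Y, move L, go to q1
q1 | ___Y[_]YXYYXY   read _ → write Y, move L, go to q2
q2 | ___[Y]YYXYYXY   read Y → write _, move R, go to q0
q0 | ____[Y]YXYYXY   read Y → write Y, move L, go to q1
q1 | ___[_]YYXYYXY   read _ → write Y, move L, go to q2
q2 | __[_]YYYXYYXY   read _ → write X, move L, go to q0
q0 | _[_]XYYYXYYXY   read _ → write X, move L, go to qH
qH | [_]XXYYYXYYXY
At halt the head is at cell -3.

-3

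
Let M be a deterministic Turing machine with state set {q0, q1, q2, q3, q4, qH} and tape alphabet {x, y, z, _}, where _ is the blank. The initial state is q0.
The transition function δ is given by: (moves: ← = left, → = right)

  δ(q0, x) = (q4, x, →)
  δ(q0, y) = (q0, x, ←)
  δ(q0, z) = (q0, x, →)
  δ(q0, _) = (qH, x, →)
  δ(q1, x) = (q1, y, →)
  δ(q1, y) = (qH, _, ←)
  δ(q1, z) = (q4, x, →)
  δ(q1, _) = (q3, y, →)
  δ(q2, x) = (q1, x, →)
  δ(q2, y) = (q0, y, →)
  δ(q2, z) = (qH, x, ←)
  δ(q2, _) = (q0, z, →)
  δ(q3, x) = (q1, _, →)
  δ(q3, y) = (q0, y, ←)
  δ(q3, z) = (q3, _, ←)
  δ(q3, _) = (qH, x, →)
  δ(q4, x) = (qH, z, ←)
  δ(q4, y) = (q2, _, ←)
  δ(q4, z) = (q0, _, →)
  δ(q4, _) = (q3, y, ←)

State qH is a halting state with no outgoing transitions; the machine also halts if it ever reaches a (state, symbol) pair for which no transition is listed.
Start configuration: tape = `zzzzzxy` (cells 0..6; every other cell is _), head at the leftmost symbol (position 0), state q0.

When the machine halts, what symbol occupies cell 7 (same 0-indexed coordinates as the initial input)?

x

q0 | [z]zzzzxy__   read z → write x, move →, go to q0
q0 | x[z]zzzxy__   read z → write x, move →, go to q0
q0 | xx[z]zzxy__   read z → write x, move →, go to q0
q0 | xxx[z]zxy__   read z → write x, move →, go to q0
q0 | xxxx[z]xy__   read z → write x, move →, go to q0
q0 | xxxxx[x]y__   read x → write x, move →, go to q4
q4 | xxxxxx[y]__   read y → write _, move ←, go to q2
q2 | xxxxx[x]___   read x → write x, move →, go to q1
q1 | xxxxxx[_]__   read _ → write y, move →, go to q3
q3 | xxxxxxy[_]_   read _ → write x, move →, go to qH
qH | xxxxxxyx[_]
Cell 7 holds x when M halts.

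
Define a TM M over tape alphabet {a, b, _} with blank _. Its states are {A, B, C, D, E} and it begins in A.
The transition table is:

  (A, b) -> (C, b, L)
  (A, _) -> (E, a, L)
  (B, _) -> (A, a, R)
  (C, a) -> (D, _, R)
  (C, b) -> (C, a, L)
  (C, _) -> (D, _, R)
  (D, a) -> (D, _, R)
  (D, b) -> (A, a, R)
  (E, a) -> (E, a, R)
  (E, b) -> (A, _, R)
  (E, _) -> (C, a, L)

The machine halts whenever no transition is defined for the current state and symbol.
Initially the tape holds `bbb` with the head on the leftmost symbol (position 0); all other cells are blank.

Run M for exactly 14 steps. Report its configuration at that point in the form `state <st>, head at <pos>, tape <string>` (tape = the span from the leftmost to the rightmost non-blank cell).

state=A head=0 tape=_[b]bb__   (A,b)→(C,b,L)
state=C head=-1 tape=[_]bbb__   (C,_)→(D,_,R)
state=D head=0 tape=_[b]bb__   (D,b)→(A,a,R)
state=A head=1 tape=_a[b]b__   (A,b)→(C,b,L)
state=C head=0 tape=_[a]bb__   (C,a)→(D,_,R)
state=D head=1 tape=__[b]b__   (D,b)→(A,a,R)
state=A head=2 tape=__a[b]__   (A,b)→(C,b,L)
state=C head=1 tape=__[a]b__   (C,a)→(D,_,R)
state=D head=2 tape=___[b]__   (D,b)→(A,a,R)
state=A head=3 tape=___a[_]_   (A,_)→(E,a,L)
state=E head=2 tape=___[a]a_   (E,a)→(E,a,R)
state=E head=3 tape=___a[a]_   (E,a)→(E,a,R)
state=E head=4 tape=___aa[_]   (E,_)→(C,a,L)
state=C head=3 tape=___a[a]a   (C,a)→(D,_,R)
state=D head=4 tape=___a_[a]
After 14 steps: state D, head at 4, tape a_a.

state D, head at 4, tape a_a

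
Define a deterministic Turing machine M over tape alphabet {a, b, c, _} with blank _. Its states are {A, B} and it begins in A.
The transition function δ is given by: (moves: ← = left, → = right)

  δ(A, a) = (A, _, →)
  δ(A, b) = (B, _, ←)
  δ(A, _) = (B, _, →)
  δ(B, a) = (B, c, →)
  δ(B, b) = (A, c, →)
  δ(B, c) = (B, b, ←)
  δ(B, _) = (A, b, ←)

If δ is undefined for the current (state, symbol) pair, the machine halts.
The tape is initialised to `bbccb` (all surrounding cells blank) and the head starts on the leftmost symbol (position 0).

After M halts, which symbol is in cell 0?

state=A head=0 tape=__[b]bccb   (A,b)→(B,_,←)
state=B head=-1 tape=_[_]_bccb   (B,_)→(A,b,←)
state=A head=-2 tape=[_]b_bccb   (A,_)→(B,_,→)
state=B head=-1 tape=_[b]_bccb   (B,b)→(A,c,→)
state=A head=0 tape=_c[_]bccb   (A,_)→(B,_,→)
state=B head=1 tape=_c_[b]ccb   (B,b)→(A,c,→)
state=A head=2 tape=_c_c[c]cb
Cell 0 holds _ when M halts.

_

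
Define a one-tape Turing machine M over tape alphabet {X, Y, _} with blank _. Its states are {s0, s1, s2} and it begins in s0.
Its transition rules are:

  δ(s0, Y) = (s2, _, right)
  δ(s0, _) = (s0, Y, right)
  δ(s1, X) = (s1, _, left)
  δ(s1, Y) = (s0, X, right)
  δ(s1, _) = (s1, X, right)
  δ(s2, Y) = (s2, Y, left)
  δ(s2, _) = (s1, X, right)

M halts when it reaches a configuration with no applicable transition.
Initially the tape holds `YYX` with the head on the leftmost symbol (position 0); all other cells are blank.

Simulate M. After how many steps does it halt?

state=s0 head=0 tape=[Y]YX   (s0,Y)→(s2,_,right)
state=s2 head=1 tape=_[Y]X   (s2,Y)→(s2,Y,left)
state=s2 head=0 tape=[_]YX   (s2,_)→(s1,X,right)
state=s1 head=1 tape=X[Y]X   (s1,Y)→(s0,X,right)
state=s0 head=2 tape=XX[X]
M halts after 4 transitions.

4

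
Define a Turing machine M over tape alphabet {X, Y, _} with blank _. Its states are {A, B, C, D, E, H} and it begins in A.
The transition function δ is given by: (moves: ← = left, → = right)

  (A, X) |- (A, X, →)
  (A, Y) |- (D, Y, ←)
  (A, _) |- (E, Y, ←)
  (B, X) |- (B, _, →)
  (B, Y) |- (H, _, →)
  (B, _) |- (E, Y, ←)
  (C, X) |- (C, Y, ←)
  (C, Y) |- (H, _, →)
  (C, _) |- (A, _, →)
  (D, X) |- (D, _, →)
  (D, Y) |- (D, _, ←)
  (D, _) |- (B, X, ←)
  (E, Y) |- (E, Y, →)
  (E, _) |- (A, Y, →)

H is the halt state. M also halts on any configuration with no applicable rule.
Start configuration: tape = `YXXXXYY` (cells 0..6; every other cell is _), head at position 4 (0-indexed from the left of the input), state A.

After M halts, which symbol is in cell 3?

Y

A | YXXX[X]YY   read X → write X, move →, go to A
A | YXXXX[Y]Y   read Y → write Y, move ←, go to D
D | YXXX[X]YY   read X → write _, move →, go to D
D | YXXX_[Y]Y   read Y → write _, move ←, go to D
D | YXXX[_]_Y   read _ → write X, move ←, go to B
B | YXX[X]X_Y   read X → write _, move →, go to B
B | YXX_[X]_Y   read X → write _, move →, go to B
B | YXX__[_]Y   read _ → write Y, move ←, go to E
E | YXX_[_]YY   read _ → write Y, move →, go to A
A | YXX_Y[Y]Y   read Y → write Y, move ←, go to D
D | YXX_[Y]YY   read Y → write _, move ←, go to D
D | YXX[_]_YY   read _ → write X, move ←, go to B
B | YX[X]X_YY   read X → write _, move →, go to B
B | YX_[X]_YY   read X → write _, move →, go to B
B | YX__[_]YY   read _ → write Y, move ←, go to E
E | YX_[_]YYY   read _ → write Y, move →, go to A
A | YX_Y[Y]YY   read Y → write Y, move ←, go to D
D | YX_[Y]YYY   read Y → write _, move ←, go to D
D | YX[_]_YYY   read _ → write X, move ←, go to B
B | Y[X]X_YYY   read X → write _, move →, go to B
B | Y_[X]_YYY   read X → write _, move →, go to B
B | Y__[_]YYY   read _ → write Y, move ←, go to E
E | Y_[_]YYYY   read _ → write Y, move →, go to A
A | Y_Y[Y]YYY   read Y → write Y, move ←, go to D
D | Y_[Y]YYYY   read Y → write _, move ←, go to D
D | Y[_]_YYYY   read _ → write X, move ←, go to B
B | [Y]X_YYYY   read Y → write _, move →, go to H
H | _[X]_YYYY
Cell 3 holds Y when M halts.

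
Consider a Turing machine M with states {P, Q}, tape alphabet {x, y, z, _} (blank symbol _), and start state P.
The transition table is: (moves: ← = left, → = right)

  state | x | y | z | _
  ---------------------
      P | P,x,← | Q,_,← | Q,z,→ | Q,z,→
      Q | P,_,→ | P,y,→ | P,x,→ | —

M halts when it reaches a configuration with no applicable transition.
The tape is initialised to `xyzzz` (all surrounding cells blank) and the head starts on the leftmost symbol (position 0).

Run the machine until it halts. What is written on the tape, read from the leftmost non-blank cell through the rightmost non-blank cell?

P | _[x]yzzz   read x → write x, move ←, go to P
P | [_]xyzzz   read _ → write z, move →, go to Q
Q | z[x]yzzz   read x → write _, move →, go to P
P | z_[y]zzz   read y → write _, move ←, go to Q
Q | z[_]_zzz
The non-blank tape span at halt is z__zzz.

z__zzz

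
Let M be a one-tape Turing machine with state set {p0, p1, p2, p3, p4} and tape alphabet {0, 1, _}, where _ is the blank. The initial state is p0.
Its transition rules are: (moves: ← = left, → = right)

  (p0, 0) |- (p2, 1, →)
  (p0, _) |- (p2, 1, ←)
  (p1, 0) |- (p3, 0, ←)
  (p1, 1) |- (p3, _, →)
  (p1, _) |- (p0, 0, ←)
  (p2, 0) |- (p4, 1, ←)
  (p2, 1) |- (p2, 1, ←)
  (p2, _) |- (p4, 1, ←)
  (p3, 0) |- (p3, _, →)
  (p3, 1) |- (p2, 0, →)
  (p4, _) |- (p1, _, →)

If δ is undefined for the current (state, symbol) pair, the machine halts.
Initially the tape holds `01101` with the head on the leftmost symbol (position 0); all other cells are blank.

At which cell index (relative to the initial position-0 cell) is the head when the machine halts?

state=p0 head=0 tape=__[0]1101   (p0,0)→(p2,1,→)
state=p2 head=1 tape=__1[1]101   (p2,1)→(p2,1,←)
state=p2 head=0 tape=__[1]1101   (p2,1)→(p2,1,←)
state=p2 head=-1 tape=_[_]11101   (p2,_)→(p4,1,←)
state=p4 head=-2 tape=[_]111101   (p4,_)→(p1,_,→)
state=p1 head=-1 tape=_[1]11101   (p1,1)→(p3,_,→)
state=p3 head=0 tape=__[1]1101   (p3,1)→(p2,0,→)
state=p2 head=1 tape=__0[1]101   (p2,1)→(p2,1,←)
state=p2 head=0 tape=__[0]1101   (p2,0)→(p4,1,←)
state=p4 head=-1 tape=_[_]11101   (p4,_)→(p1,_,→)
state=p1 head=0 tape=__[1]1101   (p1,1)→(p3,_,→)
state=p3 head=1 tape=___[1]101   (p3,1)→(p2,0,→)
state=p2 head=2 tape=___0[1]01   (p2,1)→(p2,1,←)
state=p2 head=1 tape=___[0]101   (p2,0)→(p4,1,←)
state=p4 head=0 tape=__[_]1101   (p4,_)→(p1,_,→)
state=p1 head=1 tape=___[1]101   (p1,1)→(p3,_,→)
state=p3 head=2 tape=____[1]01   (p3,1)→(p2,0,→)
state=p2 head=3 tape=____0[0]1   (p2,0)→(p4,1,←)
state=p4 head=2 tape=____[0]11
At halt the head is at cell 2.

2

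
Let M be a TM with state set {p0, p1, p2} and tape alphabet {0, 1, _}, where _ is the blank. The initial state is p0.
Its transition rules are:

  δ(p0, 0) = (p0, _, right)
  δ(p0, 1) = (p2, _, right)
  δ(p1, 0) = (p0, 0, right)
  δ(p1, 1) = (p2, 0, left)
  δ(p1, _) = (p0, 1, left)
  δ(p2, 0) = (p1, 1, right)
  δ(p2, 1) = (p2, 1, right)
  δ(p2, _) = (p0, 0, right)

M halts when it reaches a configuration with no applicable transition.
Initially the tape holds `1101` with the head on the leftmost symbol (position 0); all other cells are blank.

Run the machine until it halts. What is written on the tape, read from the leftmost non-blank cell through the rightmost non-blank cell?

11_10

state=p0 head=0 tape=[1]101___   (p0,1)→(p2,_,right)
state=p2 head=1 tape=_[1]01___   (p2,1)→(p2,1,right)
state=p2 head=2 tape=_1[0]1___   (p2,0)→(p1,1,right)
state=p1 head=3 tape=_11[1]___   (p1,1)→(p2,0,left)
state=p2 head=2 tape=_1[1]0___   (p2,1)→(p2,1,right)
state=p2 head=3 tape=_11[0]___   (p2,0)→(p1,1,right)
state=p1 head=4 tape=_111[_]__   (p1,_)→(p0,1,left)
state=p0 head=3 tape=_11[1]1__   (p0,1)→(p2,_,right)
state=p2 head=4 tape=_11_[1]__   (p2,1)→(p2,1,right)
state=p2 head=5 tape=_11_1[_]_   (p2,_)→(p0,0,right)
state=p0 head=6 tape=_11_10[_]
The non-blank tape span at halt is 11_10.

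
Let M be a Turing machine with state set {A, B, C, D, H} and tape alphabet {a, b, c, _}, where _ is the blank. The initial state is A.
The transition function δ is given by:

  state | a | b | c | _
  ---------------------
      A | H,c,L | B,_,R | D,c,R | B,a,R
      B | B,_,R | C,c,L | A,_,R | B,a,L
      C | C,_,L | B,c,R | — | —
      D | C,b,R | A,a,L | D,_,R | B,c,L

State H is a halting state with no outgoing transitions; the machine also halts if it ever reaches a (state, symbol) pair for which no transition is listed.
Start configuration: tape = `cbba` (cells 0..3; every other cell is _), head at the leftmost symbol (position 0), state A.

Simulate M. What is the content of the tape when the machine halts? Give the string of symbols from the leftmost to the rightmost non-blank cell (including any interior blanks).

cb_ca

state=A head=0 tape=[c]bba_   (A,c)→(D,c,R)
state=D head=1 tape=c[b]ba_   (D,b)→(A,a,L)
state=A head=0 tape=[c]aba_   (A,c)→(D,c,R)
state=D head=1 tape=c[a]ba_   (D,a)→(C,b,R)
state=C head=2 tape=cb[b]a_   (C,b)→(B,c,R)
state=B head=3 tape=cbc[a]_   (B,a)→(B,_,R)
state=B head=4 tape=cbc_[_]   (B,_)→(B,a,L)
state=B head=3 tape=cbc[_]a   (B,_)→(B,a,L)
state=B head=2 tape=cb[c]aa   (B,c)→(A,_,R)
state=A head=3 tape=cb_[a]a   (A,a)→(H,c,L)
state=H head=2 tape=cb[_]ca
The non-blank tape span at halt is cb_ca.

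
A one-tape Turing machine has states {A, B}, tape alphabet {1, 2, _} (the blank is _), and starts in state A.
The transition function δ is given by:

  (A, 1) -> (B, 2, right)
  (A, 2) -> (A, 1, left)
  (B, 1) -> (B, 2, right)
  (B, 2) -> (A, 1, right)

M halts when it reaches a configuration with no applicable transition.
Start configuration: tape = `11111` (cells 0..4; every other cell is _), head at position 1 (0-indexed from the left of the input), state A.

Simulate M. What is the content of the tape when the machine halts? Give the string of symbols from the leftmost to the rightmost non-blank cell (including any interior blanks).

state=A head=1 tape=1[1]111_   (A,1)→(B,2,right)
state=B head=2 tape=12[1]11_   (B,1)→(B,2,right)
state=B head=3 tape=122[1]1_   (B,1)→(B,2,right)
state=B head=4 tape=1222[1]_   (B,1)→(B,2,right)
state=B head=5 tape=12222[_]
The non-blank tape span at halt is 12222.

12222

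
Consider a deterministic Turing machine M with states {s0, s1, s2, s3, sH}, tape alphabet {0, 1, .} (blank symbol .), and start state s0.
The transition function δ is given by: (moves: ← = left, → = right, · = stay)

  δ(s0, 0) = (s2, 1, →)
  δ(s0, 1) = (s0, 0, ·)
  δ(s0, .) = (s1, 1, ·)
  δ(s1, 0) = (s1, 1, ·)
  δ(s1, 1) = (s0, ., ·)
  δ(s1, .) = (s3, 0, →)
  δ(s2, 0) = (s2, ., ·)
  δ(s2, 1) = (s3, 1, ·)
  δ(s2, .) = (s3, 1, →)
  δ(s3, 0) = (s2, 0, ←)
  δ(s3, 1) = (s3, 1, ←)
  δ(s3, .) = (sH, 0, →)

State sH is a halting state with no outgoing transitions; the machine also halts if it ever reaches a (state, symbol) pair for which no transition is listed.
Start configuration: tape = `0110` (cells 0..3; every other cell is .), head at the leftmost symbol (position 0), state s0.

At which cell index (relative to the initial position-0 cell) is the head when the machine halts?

s0 | .[0]110   read 0 → write 1, move →, go to s2
s2 | .1[1]10   read 1 → write 1, move ·, go to s3
s3 | .1[1]10   read 1 → write 1, move ←, go to s3
s3 | .[1]110   read 1 → write 1, move ←, go to s3
s3 | [.]1110   read . → write 0, move →, go to sH
sH | 0[1]110
At halt the head is at cell 0.

0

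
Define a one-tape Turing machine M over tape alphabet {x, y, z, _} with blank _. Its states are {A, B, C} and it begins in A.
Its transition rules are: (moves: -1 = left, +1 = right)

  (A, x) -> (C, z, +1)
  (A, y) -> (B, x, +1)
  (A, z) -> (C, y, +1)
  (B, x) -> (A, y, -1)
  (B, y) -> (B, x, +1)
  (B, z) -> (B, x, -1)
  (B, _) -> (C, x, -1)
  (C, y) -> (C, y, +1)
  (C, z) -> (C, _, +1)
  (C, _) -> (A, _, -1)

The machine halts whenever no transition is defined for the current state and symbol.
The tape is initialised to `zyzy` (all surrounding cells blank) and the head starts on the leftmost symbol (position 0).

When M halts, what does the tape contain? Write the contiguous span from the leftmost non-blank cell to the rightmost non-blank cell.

yy_xx

state=A head=0 tape=[z]yzy_   (A,z)→(C,y,+1)
state=C head=1 tape=y[y]zy_   (C,y)→(C,y,+1)
state=C head=2 tape=yy[z]y_   (C,z)→(C,_,+1)
state=C head=3 tape=yy_[y]_   (C,y)→(C,y,+1)
state=C head=4 tape=yy_y[_]   (C,_)→(A,_,-1)
state=A head=3 tape=yy_[y]_   (A,y)→(B,x,+1)
state=B head=4 tape=yy_x[_]   (B,_)→(C,x,-1)
state=C head=3 tape=yy_[x]x
The non-blank tape span at halt is yy_xx.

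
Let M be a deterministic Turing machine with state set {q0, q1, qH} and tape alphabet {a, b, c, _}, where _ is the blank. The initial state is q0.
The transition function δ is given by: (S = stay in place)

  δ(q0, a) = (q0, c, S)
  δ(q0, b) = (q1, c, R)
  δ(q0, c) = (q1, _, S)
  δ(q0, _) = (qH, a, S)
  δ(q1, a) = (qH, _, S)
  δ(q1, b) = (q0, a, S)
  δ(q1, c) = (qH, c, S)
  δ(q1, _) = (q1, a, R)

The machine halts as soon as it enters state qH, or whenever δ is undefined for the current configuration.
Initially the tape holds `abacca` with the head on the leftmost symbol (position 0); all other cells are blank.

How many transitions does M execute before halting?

q0 | [a]bacca   read a → write c, move S, go to q0
q0 | [c]bacca   read c → write _, move S, go to q1
q1 | [_]bacca   read _ → write a, move R, go to q1
q1 | a[b]acca   read b → write a, move S, go to q0
q0 | a[a]acca   read a → write c, move S, go to q0
q0 | a[c]acca   read c → write _, move S, go to q1
q1 | a[_]acca   read _ → write a, move R, go to q1
q1 | aa[a]cca   read a → write _, move S, go to qH
qH | aa[_]cca
M halts after 8 transitions.

8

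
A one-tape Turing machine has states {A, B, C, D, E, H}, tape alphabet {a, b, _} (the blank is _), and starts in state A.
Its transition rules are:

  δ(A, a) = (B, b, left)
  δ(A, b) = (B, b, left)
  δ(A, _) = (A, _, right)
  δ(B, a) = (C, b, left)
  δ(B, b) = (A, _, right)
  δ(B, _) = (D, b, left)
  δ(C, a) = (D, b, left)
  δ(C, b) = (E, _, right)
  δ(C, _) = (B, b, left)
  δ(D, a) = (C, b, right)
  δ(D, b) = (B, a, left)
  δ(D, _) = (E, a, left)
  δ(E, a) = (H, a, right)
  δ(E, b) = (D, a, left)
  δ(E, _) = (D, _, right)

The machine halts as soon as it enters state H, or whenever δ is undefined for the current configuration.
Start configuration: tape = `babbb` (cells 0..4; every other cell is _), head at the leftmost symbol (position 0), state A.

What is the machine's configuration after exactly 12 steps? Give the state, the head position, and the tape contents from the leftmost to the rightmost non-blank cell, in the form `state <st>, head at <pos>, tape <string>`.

state C, head at -2, tape baaaabbb

state=A head=0 tape=____[b]abbb   (A,b)→(B,b,left)
state=B head=-1 tape=___[_]babbb   (B,_)→(D,b,left)
state=D head=-2 tape=__[_]bbabbb   (D,_)→(E,a,left)
state=E head=-3 tape=_[_]abbabbb   (E,_)→(D,_,right)
state=D head=-2 tape=__[a]bbabbb   (D,a)→(C,b,right)
state=C head=-1 tape=__b[b]babbb   (C,b)→(E,_,right)
state=E head=0 tape=__b_[b]abbb   (E,b)→(D,a,left)
state=D head=-1 tape=__b[_]aabbb   (D,_)→(E,a,left)
state=E head=-2 tape=__[b]aaabbb   (E,b)→(D,a,left)
state=D head=-3 tape=_[_]aaaabbb   (D,_)→(E,a,left)
state=E head=-4 tape=[_]aaaaabbb   (E,_)→(D,_,right)
state=D head=-3 tape=_[a]aaaabbb   (D,a)→(C,b,right)
state=C head=-2 tape=_b[a]aaabbb
After 12 steps: state C, head at -2, tape baaaabbb.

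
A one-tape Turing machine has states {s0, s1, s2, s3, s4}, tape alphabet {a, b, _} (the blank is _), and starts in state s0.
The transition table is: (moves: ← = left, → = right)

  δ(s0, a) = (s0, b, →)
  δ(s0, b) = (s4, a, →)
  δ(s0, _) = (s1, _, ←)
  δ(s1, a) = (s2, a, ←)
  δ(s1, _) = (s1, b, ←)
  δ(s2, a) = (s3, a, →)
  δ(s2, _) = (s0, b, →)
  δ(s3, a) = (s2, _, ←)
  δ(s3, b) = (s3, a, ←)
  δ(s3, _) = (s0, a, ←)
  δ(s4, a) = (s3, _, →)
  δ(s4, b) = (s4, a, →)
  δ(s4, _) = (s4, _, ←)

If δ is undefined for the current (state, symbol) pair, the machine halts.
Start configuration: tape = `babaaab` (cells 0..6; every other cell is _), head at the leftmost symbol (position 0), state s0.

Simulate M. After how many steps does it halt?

15

state=s0 head=0 tape=[b]abaaab_   (s0,b)→(s4,a,→)
state=s4 head=1 tape=a[a]baaab_   (s4,a)→(s3,_,→)
state=s3 head=2 tape=a_[b]aaab_   (s3,b)→(s3,a,←)
state=s3 head=1 tape=a[_]aaaab_   (s3,_)→(s0,a,←)
state=s0 head=0 tape=[a]aaaaab_   (s0,a)→(s0,b,→)
state=s0 head=1 tape=b[a]aaaab_   (s0,a)→(s0,b,→)
state=s0 head=2 tape=bb[a]aaab_   (s0,a)→(s0,b,→)
state=s0 head=3 tape=bbb[a]aab_   (s0,a)→(s0,b,→)
state=s0 head=4 tape=bbbb[a]ab_   (s0,a)→(s0,b,→)
state=s0 head=5 tape=bbbbb[a]b_   (s0,a)→(s0,b,→)
state=s0 head=6 tape=bbbbbb[b]_   (s0,b)→(s4,a,→)
state=s4 head=7 tape=bbbbbba[_]   (s4,_)→(s4,_,←)
state=s4 head=6 tape=bbbbbb[a]_   (s4,a)→(s3,_,→)
state=s3 head=7 tape=bbbbbb_[_]   (s3,_)→(s0,a,←)
state=s0 head=6 tape=bbbbbb[_]a   (s0,_)→(s1,_,←)
state=s1 head=5 tape=bbbbb[b]_a
M halts after 15 transitions.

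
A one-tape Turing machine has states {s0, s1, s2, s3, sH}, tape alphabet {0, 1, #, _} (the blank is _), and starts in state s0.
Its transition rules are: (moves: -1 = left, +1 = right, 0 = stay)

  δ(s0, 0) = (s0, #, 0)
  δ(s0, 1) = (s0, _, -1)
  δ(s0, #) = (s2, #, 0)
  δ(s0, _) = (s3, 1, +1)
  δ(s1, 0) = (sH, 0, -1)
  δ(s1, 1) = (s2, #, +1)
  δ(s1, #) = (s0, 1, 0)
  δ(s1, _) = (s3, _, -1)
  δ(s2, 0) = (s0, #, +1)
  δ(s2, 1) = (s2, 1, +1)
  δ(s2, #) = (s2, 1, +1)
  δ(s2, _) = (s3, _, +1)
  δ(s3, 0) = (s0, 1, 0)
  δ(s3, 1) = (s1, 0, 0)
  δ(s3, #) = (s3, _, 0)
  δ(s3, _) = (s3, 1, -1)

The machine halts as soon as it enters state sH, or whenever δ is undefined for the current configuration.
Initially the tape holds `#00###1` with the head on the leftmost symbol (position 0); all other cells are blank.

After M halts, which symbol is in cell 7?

state=s0 head=0 tape=[#]00###1__   (s0,#)→(s2,#,0)
state=s2 head=0 tape=[#]00###1__   (s2,#)→(s2,1,+1)
state=s2 head=1 tape=1[0]0###1__   (s2,0)→(s0,#,+1)
state=s0 head=2 tape=1#[0]###1__   (s0,0)→(s0,#,0)
state=s0 head=2 tape=1#[#]###1__   (s0,#)→(s2,#,0)
state=s2 head=2 tape=1#[#]###1__   (s2,#)→(s2,1,+1)
state=s2 head=3 tape=1#1[#]##1__   (s2,#)→(s2,1,+1)
state=s2 head=4 tape=1#11[#]#1__   (s2,#)→(s2,1,+1)
state=s2 head=5 tape=1#111[#]1__   (s2,#)→(s2,1,+1)
state=s2 head=6 tape=1#1111[1]__   (s2,1)→(s2,1,+1)
state=s2 head=7 tape=1#11111[_]_   (s2,_)→(s3,_,+1)
state=s3 head=8 tape=1#11111_[_]   (s3,_)→(s3,1,-1)
state=s3 head=7 tape=1#11111[_]1   (s3,_)→(s3,1,-1)
state=s3 head=6 tape=1#1111[1]11   (s3,1)→(s1,0,0)
state=s1 head=6 tape=1#1111[0]11   (s1,0)→(sH,0,-1)
state=sH head=5 tape=1#111[1]011
Cell 7 holds 1 when M halts.

1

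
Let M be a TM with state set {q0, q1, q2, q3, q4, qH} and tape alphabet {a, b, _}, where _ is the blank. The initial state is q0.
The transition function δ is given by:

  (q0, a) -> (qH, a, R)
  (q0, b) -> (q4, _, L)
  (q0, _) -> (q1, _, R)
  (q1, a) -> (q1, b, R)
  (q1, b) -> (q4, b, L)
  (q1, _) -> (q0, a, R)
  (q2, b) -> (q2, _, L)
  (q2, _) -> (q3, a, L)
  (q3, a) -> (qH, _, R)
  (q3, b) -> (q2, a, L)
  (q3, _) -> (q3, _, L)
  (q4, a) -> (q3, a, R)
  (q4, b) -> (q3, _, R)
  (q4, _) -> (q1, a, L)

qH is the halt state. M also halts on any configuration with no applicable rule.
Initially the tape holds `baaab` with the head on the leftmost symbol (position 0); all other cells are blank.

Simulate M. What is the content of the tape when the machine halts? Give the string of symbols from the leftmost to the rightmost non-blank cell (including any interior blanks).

aa_aaab

state=q0 head=0 tape=__[b]aaab   (q0,b)→(q4,_,L)
state=q4 head=-1 tape=_[_]_aaab   (q4,_)→(q1,a,L)
state=q1 head=-2 tape=[_]a_aaab   (q1,_)→(q0,a,R)
state=q0 head=-1 tape=a[a]_aaab   (q0,a)→(qH,a,R)
state=qH head=0 tape=aa[_]aaab
The non-blank tape span at halt is aa_aaab.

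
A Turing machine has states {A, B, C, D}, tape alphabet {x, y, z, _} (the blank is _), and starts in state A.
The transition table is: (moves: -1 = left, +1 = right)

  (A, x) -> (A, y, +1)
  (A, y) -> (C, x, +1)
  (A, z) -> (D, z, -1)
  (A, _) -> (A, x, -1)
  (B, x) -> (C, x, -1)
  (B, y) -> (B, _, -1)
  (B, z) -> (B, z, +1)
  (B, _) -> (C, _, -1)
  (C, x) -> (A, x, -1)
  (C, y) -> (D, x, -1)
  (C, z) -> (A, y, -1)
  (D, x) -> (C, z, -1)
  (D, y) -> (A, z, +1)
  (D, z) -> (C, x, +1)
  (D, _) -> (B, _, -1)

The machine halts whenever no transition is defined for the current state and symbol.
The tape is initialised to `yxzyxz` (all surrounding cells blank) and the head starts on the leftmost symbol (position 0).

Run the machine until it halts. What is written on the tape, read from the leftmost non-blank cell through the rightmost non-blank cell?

zyyyyx

state=A head=0 tape=[y]xzyxz_   (A,y)→(C,x,+1)
state=C head=1 tape=x[x]zyxz_   (C,x)→(A,x,-1)
state=A head=0 tape=[x]xzyxz_   (A,x)→(A,y,+1)
state=A head=1 tape=y[x]zyxz_   (A,x)→(A,y,+1)
state=A head=2 tape=yy[z]yxz_   (A,z)→(D,z,-1)
state=D head=1 tape=y[y]zyxz_   (D,y)→(A,z,+1)
state=A head=2 tape=yz[z]yxz_   (A,z)→(D,z,-1)
state=D head=1 tape=y[z]zyxz_   (D,z)→(C,x,+1)
state=C head=2 tape=yx[z]yxz_   (C,z)→(A,y,-1)
state=A head=1 tape=y[x]yyxz_   (A,x)→(A,y,+1)
state=A head=2 tape=yy[y]yxz_   (A,y)→(C,x,+1)
state=C head=3 tape=yyx[y]xz_   (C,y)→(D,x,-1)
state=D head=2 tape=yy[x]xxz_   (D,x)→(C,z,-1)
state=C head=1 tape=y[y]zxxz_   (C,y)→(D,x,-1)
state=D head=0 tape=[y]xzxxz_   (D,y)→(A,z,+1)
state=A head=1 tape=z[x]zxxz_   (A,x)→(A,y,+1)
state=A head=2 tape=zy[z]xxz_   (A,z)→(D,z,-1)
state=D head=1 tape=z[y]zxxz_   (D,y)→(A,z,+1)
state=A head=2 tape=zz[z]xxz_   (A,z)→(D,z,-1)
state=D head=1 tape=z[z]zxxz_   (D,z)→(C,x,+1)
state=C head=2 tape=zx[z]xxz_   (C,z)→(A,y,-1)
state=A head=1 tape=z[x]yxxz_   (A,x)→(A,y,+1)
state=A head=2 tape=zy[y]xxz_   (A,y)→(C,x,+1)
state=C head=3 tape=zyx[x]xz_   (C,x)→(A,x,-1)
state=A head=2 tape=zy[x]xxz_   (A,x)→(A,y,+1)
state=A head=3 tape=zyy[x]xz_   (A,x)→(A,y,+1)
state=A head=4 tape=zyyy[x]z_   (A,x)→(A,y,+1)
state=A head=5 tape=zyyyy[z]_   (A,z)→(D,z,-1)
state=D head=4 tape=zyyy[y]z_   (D,y)→(A,z,+1)
state=A head=5 tape=zyyyz[z]_   (A,z)→(D,z,-1)
state=D head=4 tape=zyyy[z]z_   (D,z)→(C,x,+1)
state=C head=5 tape=zyyyx[z]_   (C,z)→(A,y,-1)
state=A head=4 tape=zyyy[x]y_   (A,x)→(A,y,+1)
state=A head=5 tape=zyyyy[y]_   (A,y)→(C,x,+1)
state=C head=6 tape=zyyyyx[_]
The non-blank tape span at halt is zyyyyx.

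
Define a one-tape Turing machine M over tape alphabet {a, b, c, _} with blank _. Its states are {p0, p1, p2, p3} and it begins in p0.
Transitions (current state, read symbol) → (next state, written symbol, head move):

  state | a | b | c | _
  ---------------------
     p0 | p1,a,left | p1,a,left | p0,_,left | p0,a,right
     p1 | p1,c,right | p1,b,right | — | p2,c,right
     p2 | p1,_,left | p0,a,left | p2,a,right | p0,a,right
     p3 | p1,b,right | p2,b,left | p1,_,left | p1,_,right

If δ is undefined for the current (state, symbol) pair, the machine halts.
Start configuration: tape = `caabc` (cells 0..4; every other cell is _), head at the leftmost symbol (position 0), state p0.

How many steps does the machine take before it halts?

state=p0 head=0 tape=_[c]aabc   (p0,c)→(p0,_,left)
state=p0 head=-1 tape=[_]_aabc   (p0,_)→(p0,a,right)
state=p0 head=0 tape=a[_]aabc   (p0,_)→(p0,a,right)
state=p0 head=1 tape=aa[a]abc   (p0,a)→(p1,a,left)
state=p1 head=0 tape=a[a]aabc   (p1,a)→(p1,c,right)
state=p1 head=1 tape=ac[a]abc   (p1,a)→(p1,c,right)
state=p1 head=2 tape=acc[a]bc   (p1,a)→(p1,c,right)
state=p1 head=3 tape=accc[b]c   (p1,b)→(p1,b,right)
state=p1 head=4 tape=acccb[c]
M halts after 8 transitions.

8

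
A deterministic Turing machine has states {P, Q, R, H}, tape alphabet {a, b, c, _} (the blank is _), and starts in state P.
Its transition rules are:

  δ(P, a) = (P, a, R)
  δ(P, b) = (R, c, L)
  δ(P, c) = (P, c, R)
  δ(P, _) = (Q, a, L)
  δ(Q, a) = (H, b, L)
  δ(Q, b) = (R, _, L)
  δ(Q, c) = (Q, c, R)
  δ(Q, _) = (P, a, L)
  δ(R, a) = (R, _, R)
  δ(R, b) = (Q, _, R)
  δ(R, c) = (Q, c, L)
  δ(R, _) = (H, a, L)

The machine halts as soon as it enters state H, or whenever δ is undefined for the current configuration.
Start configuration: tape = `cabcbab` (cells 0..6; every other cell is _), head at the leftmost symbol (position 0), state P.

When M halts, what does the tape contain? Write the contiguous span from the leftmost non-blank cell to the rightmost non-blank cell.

cacccbb

P | [c]abcbab   read c → write c, move R, go to P
P | c[a]bcbab   read a → write a, move R, go to P
P | ca[b]cbab   read b → write c, move L, go to R
R | c[a]ccbab   read a → write _, move R, go to R
R | c_[c]cbab   read c → write c, move L, go to Q
Q | c[_]ccbab   read _ → write a, move L, go to P
P | [c]accbab   read c → write c, move R, go to P
P | c[a]ccbab   read a → write a, move R, go to P
P | ca[c]cbab   read c → write c, move R, go to P
P | cac[c]bab   read c → write c, move R, go to P
P | cacc[b]ab   read b → write c, move L, go to R
R | cac[c]cab   read c → write c, move L, go to Q
Q | ca[c]ccab   read c → write c, move R, go to Q
Q | cac[c]cab   read c → write c, move R, go to Q
Q | cacc[c]ab   read c → write c, move R, go to Q
Q | caccc[a]b   read a → write b, move L, go to H
H | cacc[c]bb
The non-blank tape span at halt is cacccbb.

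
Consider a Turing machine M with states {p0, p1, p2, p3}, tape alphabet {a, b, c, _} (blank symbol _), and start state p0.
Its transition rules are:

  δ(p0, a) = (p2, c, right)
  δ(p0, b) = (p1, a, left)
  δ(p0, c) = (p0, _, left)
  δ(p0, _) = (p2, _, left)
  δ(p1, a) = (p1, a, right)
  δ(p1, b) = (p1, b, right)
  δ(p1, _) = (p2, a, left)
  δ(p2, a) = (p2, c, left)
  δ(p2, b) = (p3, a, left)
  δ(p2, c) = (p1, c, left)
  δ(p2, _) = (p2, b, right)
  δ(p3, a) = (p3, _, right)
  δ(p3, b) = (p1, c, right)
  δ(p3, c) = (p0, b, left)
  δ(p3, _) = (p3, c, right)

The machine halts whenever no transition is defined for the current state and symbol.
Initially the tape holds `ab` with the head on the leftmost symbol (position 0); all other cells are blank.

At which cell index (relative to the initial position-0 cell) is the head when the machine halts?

state=p0 head=0 tape=__[a]b_   (p0,a)→(p2,c,right)
state=p2 head=1 tape=__c[b]_   (p2,b)→(p3,a,left)
state=p3 head=0 tape=__[c]a_   (p3,c)→(p0,b,left)
state=p0 head=-1 tape=_[_]ba_   (p0,_)→(p2,_,left)
state=p2 head=-2 tape=[_]_ba_   (p2,_)→(p2,b,right)
state=p2 head=-1 tape=b[_]ba_   (p2,_)→(p2,b,right)
state=p2 head=0 tape=bb[b]a_   (p2,b)→(p3,a,left)
state=p3 head=-1 tape=b[b]aa_   (p3,b)→(p1,c,right)
state=p1 head=0 tape=bc[a]a_   (p1,a)→(p1,a,right)
state=p1 head=1 tape=bca[a]_   (p1,a)→(p1,a,right)
state=p1 head=2 tape=bcaa[_]   (p1,_)→(p2,a,left)
state=p2 head=1 tape=bca[a]a   (p2,a)→(p2,c,left)
state=p2 head=0 tape=bc[a]ca   (p2,a)→(p2,c,left)
state=p2 head=-1 tape=b[c]cca   (p2,c)→(p1,c,left)
state=p1 head=-2 tape=[b]ccca   (p1,b)→(p1,b,right)
state=p1 head=-1 tape=b[c]cca
At halt the head is at cell -1.

-1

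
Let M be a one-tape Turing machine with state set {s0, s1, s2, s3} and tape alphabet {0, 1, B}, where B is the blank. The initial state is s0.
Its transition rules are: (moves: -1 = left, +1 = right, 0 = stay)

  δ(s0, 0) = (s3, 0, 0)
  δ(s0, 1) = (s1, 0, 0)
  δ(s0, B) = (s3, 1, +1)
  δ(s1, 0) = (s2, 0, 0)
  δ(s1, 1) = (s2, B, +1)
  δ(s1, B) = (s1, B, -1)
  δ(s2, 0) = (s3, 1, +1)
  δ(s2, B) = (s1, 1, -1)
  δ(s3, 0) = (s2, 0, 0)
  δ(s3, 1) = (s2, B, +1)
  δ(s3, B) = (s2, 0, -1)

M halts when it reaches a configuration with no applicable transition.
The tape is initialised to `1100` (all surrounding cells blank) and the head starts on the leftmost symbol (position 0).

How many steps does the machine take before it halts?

s0 | [1]100B   read 1 → write 0, move 0, go to s1
s1 | [0]100B   read 0 → write 0, move 0, go to s2
s2 | [0]100B   read 0 → write 1, move +1, go to s3
s3 | 1[1]00B   read 1 → write B, move +1, go to s2
s2 | 1B[0]0B   read 0 → write 1, move +1, go to s3
s3 | 1B1[0]B   read 0 → write 0, move 0, go to s2
s2 | 1B1[0]B   read 0 → write 1, move +1, go to s3
s3 | 1B11[B]   read B → write 0, move -1, go to s2
s2 | 1B1[1]0
M halts after 8 transitions.

8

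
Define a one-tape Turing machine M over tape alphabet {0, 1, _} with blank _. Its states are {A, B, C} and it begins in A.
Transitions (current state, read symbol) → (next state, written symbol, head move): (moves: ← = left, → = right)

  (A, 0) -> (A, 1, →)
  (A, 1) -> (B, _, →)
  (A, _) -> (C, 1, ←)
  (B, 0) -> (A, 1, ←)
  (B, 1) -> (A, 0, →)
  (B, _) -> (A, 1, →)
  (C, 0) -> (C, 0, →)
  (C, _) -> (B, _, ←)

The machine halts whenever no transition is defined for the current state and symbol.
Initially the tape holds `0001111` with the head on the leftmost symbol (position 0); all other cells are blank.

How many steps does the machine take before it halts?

9

A | [0]001111_   read 0 → write 1, move →, go to A
A | 1[0]01111_   read 0 → write 1, move →, go to A
A | 11[0]1111_   read 0 → write 1, move →, go to A
A | 111[1]111_   read 1 → write _, move →, go to B
B | 111_[1]11_   read 1 → write 0, move →, go to A
A | 111_0[1]1_   read 1 → write _, move →, go to B
B | 111_0_[1]_   read 1 → write 0, move →, go to A
A | 111_0_0[_]   read _ → write 1, move ←, go to C
C | 111_0_[0]1   read 0 → write 0, move →, go to C
C | 111_0_0[1]
M halts after 9 transitions.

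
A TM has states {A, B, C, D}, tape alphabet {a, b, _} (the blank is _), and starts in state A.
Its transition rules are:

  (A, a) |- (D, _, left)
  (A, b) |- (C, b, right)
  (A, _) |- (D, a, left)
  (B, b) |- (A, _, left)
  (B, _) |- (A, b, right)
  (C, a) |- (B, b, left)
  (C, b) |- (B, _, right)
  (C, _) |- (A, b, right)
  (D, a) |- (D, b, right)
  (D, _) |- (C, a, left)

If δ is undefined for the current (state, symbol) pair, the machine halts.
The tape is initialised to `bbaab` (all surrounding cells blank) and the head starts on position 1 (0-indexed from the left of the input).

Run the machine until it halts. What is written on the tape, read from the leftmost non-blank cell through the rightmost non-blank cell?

bbbb_ba

state=A head=1 tape=b[b]aab__   (A,b)→(C,b,right)
state=C head=2 tape=bb[a]ab__   (C,a)→(B,b,left)
state=B head=1 tape=b[b]bab__   (B,b)→(A,_,left)
state=A head=0 tape=[b]_bab__   (A,b)→(C,b,right)
state=C head=1 tape=b[_]bab__   (C,_)→(A,b,right)
state=A head=2 tape=bb[b]ab__   (A,b)→(C,b,right)
state=C head=3 tape=bbb[a]b__   (C,a)→(B,b,left)
state=B head=2 tape=bb[b]bb__   (B,b)→(A,_,left)
state=A head=1 tape=b[b]_bb__   (A,b)→(C,b,right)
state=C head=2 tape=bb[_]bb__   (C,_)→(A,b,right)
state=A head=3 tape=bbb[b]b__   (A,b)→(C,b,right)
state=C head=4 tape=bbbb[b]__   (C,b)→(B,_,right)
state=B head=5 tape=bbbb_[_]_   (B,_)→(A,b,right)
state=A head=6 tape=bbbb_b[_]   (A,_)→(D,a,left)
state=D head=5 tape=bbbb_[b]a
The non-blank tape span at halt is bbbb_ba.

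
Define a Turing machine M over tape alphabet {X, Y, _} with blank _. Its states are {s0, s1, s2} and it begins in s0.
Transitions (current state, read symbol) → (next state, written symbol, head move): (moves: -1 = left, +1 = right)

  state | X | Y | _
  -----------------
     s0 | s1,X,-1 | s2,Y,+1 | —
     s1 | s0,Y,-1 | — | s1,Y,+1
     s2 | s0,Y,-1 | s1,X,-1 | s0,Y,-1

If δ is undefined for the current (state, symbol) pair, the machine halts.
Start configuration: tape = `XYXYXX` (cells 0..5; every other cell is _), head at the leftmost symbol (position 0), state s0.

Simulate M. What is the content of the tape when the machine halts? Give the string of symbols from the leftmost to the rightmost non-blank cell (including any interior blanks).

state=s0 head=0 tape=_[X]YXYXX   (s0,X)→(s1,X,-1)
state=s1 head=-1 tape=[_]XYXYXX   (s1,_)→(s1,Y,+1)
state=s1 head=0 tape=Y[X]YXYXX   (s1,X)→(s0,Y,-1)
state=s0 head=-1 tape=[Y]YYXYXX   (s0,Y)→(s2,Y,+1)
state=s2 head=0 tape=Y[Y]YXYXX   (s2,Y)→(s1,X,-1)
state=s1 head=-1 tape=[Y]XYXYXX
The non-blank tape span at halt is YXYXYXX.

YXYXYXX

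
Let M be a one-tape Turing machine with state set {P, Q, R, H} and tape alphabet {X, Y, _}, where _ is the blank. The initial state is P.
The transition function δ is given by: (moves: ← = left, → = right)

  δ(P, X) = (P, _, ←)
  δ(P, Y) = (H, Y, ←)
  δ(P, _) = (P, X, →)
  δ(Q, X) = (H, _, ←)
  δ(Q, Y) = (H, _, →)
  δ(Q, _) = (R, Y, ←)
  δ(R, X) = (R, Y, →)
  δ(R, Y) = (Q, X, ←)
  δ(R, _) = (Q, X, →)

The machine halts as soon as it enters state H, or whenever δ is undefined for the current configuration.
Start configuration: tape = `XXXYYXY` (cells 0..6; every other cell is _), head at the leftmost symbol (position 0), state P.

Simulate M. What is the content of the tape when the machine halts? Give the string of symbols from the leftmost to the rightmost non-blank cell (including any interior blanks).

P | ___[X]XXYYXY   read X → write _, move ←, go to P
P | __[_]_XXYYXY   read _ → write X, move →, go to P
P | __X[_]XXYYXY   read _ → write X, move →, go to P
P | __XX[X]XYYXY   read X → write _, move ←, go to P
P | __X[X]_XYYXY   read X → write _, move ←, go to P
P | __[X]__XYYXY   read X → write _, move ←, go to P
P | _[_]___XYYXY   read _ → write X, move →, go to P
P | _X[_]__XYYXY   read _ → write X, move →, go to P
P | _XX[_]_XYYXY   read _ → write X, move →, go to P
P | _XXX[_]XYYXY   read _ → write X, move →, go to P
P | _XXXX[X]YYXY   read X → write _, move ←, go to P
P | _XXX[X]_YYXY   read X → write _, move ←, go to P
P | _XX[X]__YYXY   read X → write _, move ←, go to P
P | _X[X]___YYXY   read X → write _, move ←, go to P
P | _[X]____YYXY   read X → write _, move ←, go to P
P | [_]_____YYXY   read _ → write X, move →, go to P
P | X[_]____YYXY   read _ → write X, move →, go to P
P | XX[_]___YYXY   read _ → write X, move →, go to P
P | XXX[_]__YYXY   read _ → write X, move →, go to P
P | XXXX[_]_YYXY   read _ → write X, move →, go to P
P | XXXXX[_]YYXY   read _ → write X, move →, go to P
P | XXXXXX[Y]YXY   read Y → write Y, move ←, go to H
H | XXXXX[X]YYXY
The non-blank tape span at halt is XXXXXXYYXY.

XXXXXXYYXY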